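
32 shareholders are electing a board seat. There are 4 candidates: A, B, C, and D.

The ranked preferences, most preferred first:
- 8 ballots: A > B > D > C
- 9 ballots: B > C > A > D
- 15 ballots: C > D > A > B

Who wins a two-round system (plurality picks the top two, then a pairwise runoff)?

B

Round 1 first-place votes: A 8, B 9, C 15, D 0. C and B advance.
Runoff: C is ranked above B on 15 ballots, B above C on 17.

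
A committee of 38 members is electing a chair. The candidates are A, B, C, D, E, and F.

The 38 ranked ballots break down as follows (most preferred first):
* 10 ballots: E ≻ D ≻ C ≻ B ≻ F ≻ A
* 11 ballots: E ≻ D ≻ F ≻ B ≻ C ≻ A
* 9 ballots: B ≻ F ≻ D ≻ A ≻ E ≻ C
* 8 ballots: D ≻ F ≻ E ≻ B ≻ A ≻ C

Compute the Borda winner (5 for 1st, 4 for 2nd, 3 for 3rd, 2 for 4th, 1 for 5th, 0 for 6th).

A: 10×0 + 11×0 + 9×2 + 8×1 = 26
B: 10×2 + 11×2 + 9×5 + 8×2 = 103
C: 10×3 + 11×1 + 9×0 + 8×0 = 41
D: 10×4 + 11×4 + 9×3 + 8×5 = 151
E: 10×5 + 11×5 + 9×1 + 8×3 = 138
F: 10×1 + 11×3 + 9×4 + 8×4 = 111

D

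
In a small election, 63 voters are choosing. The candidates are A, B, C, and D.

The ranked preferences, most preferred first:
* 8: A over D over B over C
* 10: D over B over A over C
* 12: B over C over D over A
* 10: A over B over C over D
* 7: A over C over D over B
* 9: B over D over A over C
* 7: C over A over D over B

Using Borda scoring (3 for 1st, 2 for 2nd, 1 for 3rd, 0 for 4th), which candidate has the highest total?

B

A: 8×3 + 10×1 + 12×0 + 10×3 + 7×3 + 9×1 + 7×2 = 108
B: 8×1 + 10×2 + 12×3 + 10×2 + 7×0 + 9×3 + 7×0 = 111
C: 8×0 + 10×0 + 12×2 + 10×1 + 7×2 + 9×0 + 7×3 = 69
D: 8×2 + 10×3 + 12×1 + 10×0 + 7×1 + 9×2 + 7×1 = 90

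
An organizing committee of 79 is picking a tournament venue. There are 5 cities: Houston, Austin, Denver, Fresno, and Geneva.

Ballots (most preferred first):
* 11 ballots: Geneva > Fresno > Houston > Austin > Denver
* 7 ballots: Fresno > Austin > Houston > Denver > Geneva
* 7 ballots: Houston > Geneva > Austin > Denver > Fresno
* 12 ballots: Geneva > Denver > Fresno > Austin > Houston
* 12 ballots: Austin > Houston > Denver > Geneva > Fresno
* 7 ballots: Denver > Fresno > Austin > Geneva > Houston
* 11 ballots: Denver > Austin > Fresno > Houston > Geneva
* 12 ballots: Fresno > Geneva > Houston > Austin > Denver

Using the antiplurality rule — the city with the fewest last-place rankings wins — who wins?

Last-place votes: Houston 19, Austin 0, Denver 23, Fresno 19, Geneva 18.

Austin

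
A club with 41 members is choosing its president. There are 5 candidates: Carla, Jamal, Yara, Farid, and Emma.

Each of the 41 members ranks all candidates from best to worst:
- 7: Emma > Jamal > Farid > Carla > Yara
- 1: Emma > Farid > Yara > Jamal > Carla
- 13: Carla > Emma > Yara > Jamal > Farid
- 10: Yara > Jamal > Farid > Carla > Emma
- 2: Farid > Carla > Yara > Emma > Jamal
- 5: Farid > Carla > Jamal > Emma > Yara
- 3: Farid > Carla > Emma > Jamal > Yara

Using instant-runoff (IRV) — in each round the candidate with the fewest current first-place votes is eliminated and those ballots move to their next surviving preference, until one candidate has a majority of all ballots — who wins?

Round 1: Carla 13, Jamal 0, Yara 10, Farid 10, Emma 8. Jamal eliminated.
Round 2: Carla 13, Yara 10, Farid 10, Emma 8. Emma eliminated.
Round 3: Carla 13, Yara 10, Farid 18. Yara eliminated.
Round 4: Carla 13, Farid 28. Farid has a majority (≥21).

Farid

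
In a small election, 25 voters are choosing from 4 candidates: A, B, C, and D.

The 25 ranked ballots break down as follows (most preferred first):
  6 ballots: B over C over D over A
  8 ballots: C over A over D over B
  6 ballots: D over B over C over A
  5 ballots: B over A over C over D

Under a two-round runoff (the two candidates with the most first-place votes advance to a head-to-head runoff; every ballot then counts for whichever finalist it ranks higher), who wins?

Round 1 first-place votes: A 0, B 11, C 8, D 6. B and C advance.
Runoff: B is ranked above C on 17 ballots, C above B on 8.

B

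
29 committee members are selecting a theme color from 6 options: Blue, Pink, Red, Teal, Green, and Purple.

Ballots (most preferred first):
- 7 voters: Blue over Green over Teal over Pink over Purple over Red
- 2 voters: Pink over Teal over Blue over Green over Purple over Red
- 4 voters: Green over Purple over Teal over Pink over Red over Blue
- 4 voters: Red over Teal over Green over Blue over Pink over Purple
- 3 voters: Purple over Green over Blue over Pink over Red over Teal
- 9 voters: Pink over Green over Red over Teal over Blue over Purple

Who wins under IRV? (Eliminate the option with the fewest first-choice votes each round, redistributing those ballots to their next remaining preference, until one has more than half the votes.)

Round 1: Blue 7, Pink 11, Red 4, Teal 0, Green 4, Purple 3. Teal eliminated.
Round 2: Blue 7, Pink 11, Red 4, Green 4, Purple 3. Purple eliminated.
Round 3: Blue 7, Pink 11, Red 4, Green 7. Red eliminated.
Round 4: Blue 7, Pink 11, Green 11. Blue eliminated.
Round 5: Pink 11, Green 18. Green has a majority (≥15).

Green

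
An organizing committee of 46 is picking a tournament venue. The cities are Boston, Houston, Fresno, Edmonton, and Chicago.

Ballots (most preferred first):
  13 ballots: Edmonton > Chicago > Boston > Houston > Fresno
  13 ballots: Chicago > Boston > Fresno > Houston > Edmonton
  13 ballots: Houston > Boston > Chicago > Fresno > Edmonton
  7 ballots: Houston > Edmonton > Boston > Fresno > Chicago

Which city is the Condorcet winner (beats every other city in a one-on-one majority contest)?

Chicago vs Boston: 26–20
Chicago vs Houston: 26–20
Chicago vs Fresno: 39–7
Chicago vs Edmonton: 26–20
Chicago beats every other city.

Chicago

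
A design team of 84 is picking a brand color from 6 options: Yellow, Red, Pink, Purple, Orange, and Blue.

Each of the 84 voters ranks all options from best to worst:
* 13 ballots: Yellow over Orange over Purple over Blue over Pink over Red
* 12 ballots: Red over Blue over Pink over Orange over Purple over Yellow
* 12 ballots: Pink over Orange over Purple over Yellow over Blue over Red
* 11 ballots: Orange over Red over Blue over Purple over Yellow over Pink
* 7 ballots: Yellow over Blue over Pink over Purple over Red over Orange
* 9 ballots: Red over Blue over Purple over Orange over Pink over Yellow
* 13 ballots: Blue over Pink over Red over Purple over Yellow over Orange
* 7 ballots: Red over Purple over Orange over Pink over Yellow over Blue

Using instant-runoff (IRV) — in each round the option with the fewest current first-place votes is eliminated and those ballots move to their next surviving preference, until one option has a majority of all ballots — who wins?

Red

Round 1: Yellow 20, Red 28, Pink 12, Purple 0, Orange 11, Blue 13. Purple eliminated.
Round 2: Yellow 20, Red 28, Pink 12, Orange 11, Blue 13. Orange eliminated.
Round 3: Yellow 20, Red 39, Pink 12, Blue 13. Pink eliminated.
Round 4: Yellow 32, Red 39, Blue 13. Blue eliminated.
Round 5: Yellow 32, Red 52. Red has a majority (≥43).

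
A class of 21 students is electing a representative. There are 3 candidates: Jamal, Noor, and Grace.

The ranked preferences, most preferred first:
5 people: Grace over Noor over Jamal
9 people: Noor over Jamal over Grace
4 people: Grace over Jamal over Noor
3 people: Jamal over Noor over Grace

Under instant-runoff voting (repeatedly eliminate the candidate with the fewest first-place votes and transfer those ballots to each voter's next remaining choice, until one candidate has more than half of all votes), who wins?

Round 1: Jamal 3, Noor 9, Grace 9. Jamal eliminated.
Round 2: Noor 12, Grace 9. Noor has a majority (≥11).

Noor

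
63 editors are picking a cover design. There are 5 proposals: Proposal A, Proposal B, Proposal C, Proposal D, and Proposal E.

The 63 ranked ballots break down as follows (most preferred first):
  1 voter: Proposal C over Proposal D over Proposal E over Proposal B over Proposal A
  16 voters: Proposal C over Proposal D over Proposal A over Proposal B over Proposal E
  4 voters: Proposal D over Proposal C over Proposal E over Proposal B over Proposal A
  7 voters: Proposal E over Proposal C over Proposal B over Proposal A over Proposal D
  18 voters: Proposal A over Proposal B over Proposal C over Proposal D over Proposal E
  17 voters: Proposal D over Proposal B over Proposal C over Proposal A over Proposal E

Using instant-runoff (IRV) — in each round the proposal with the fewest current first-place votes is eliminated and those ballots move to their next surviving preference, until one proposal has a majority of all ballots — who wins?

Proposal C

Round 1: Proposal A 18, Proposal B 0, Proposal C 17, Proposal D 21, Proposal E 7. Proposal B eliminated.
Round 2: Proposal A 18, Proposal C 17, Proposal D 21, Proposal E 7. Proposal E eliminated.
Round 3: Proposal A 18, Proposal C 24, Proposal D 21. Proposal A eliminated.
Round 4: Proposal C 42, Proposal D 21. Proposal C has a majority (≥32).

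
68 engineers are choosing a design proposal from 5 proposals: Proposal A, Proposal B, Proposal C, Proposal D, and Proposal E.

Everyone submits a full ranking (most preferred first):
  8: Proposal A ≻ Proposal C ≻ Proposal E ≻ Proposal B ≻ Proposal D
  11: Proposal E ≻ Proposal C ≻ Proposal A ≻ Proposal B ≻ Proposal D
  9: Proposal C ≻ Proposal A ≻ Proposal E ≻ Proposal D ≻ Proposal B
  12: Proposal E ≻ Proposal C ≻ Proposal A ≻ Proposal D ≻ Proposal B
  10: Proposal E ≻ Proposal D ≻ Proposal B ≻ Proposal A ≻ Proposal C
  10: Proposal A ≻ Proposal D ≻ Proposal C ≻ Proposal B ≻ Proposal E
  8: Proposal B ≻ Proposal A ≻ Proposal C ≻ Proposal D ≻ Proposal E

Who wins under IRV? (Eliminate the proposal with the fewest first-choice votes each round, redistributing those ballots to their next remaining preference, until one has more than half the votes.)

Proposal A

Round 1: Proposal A 18, Proposal B 8, Proposal C 9, Proposal D 0, Proposal E 33. Proposal D eliminated.
Round 2: Proposal A 18, Proposal B 8, Proposal C 9, Proposal E 33. Proposal B eliminated.
Round 3: Proposal A 26, Proposal C 9, Proposal E 33. Proposal C eliminated.
Round 4: Proposal A 35, Proposal E 33. Proposal A has a majority (≥35).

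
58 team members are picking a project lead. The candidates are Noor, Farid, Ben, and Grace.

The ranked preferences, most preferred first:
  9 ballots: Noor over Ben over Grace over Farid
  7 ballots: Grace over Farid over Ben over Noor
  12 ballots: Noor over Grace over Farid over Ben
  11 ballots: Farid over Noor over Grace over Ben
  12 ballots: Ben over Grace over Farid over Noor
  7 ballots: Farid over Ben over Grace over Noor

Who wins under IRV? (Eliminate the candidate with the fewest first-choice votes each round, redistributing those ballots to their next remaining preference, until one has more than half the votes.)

Farid

Round 1: Noor 21, Farid 18, Ben 12, Grace 7. Grace eliminated.
Round 2: Noor 21, Farid 25, Ben 12. Ben eliminated.
Round 3: Noor 21, Farid 37. Farid has a majority (≥30).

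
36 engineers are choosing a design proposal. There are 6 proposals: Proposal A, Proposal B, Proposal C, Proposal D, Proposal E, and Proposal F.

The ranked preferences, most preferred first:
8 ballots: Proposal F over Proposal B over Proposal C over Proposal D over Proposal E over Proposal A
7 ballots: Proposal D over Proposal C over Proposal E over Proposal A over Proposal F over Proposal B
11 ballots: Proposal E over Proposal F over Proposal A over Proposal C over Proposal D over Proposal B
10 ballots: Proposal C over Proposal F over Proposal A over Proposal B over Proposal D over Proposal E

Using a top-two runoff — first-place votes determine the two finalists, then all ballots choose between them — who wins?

Proposal C

Round 1 first-place votes: Proposal A 0, Proposal B 0, Proposal C 10, Proposal D 7, Proposal E 11, Proposal F 8. Proposal E and Proposal C advance.
Runoff: Proposal E is ranked above Proposal C on 11 ballots, Proposal C above Proposal E on 25.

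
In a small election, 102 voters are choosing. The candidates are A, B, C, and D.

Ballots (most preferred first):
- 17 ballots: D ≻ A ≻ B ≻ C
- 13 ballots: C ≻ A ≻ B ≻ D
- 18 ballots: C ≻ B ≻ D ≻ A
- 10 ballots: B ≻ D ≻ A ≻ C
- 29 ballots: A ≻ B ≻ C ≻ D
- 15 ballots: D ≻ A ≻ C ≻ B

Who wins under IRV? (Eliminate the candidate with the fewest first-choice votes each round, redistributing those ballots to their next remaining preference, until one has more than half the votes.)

C

Round 1: A 29, B 10, C 31, D 32. B eliminated.
Round 2: A 29, C 31, D 42. A eliminated.
Round 3: C 60, D 42. C has a majority (≥52).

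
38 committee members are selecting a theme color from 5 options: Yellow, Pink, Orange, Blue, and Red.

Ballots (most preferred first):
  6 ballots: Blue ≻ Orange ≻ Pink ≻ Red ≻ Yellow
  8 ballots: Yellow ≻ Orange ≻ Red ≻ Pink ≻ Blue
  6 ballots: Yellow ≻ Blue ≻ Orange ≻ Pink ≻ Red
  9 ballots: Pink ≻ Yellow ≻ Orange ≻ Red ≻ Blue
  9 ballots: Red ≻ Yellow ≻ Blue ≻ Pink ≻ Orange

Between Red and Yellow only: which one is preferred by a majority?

Yellow

Red is ranked above Yellow on 15 ballots; Yellow above Red on 23.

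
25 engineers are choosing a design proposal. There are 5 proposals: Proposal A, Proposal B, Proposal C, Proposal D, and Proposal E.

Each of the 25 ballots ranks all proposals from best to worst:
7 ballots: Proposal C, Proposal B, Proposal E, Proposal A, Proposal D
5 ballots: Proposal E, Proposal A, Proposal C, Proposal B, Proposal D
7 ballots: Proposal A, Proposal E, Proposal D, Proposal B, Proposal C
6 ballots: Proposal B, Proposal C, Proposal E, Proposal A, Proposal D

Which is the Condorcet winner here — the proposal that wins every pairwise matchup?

Proposal B vs Proposal A: 13–12
Proposal B vs Proposal C: 13–12
Proposal B vs Proposal D: 18–7
Proposal B vs Proposal E: 13–12
Proposal B beats every other proposal.

Proposal B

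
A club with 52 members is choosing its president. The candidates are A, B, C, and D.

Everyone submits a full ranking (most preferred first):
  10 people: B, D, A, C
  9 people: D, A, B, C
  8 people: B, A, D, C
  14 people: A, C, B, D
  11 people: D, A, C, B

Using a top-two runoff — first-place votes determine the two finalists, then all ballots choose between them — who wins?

Round 1 first-place votes: A 14, B 18, C 0, D 20. D and B advance.
Runoff: D is ranked above B on 20 ballots, B above D on 32.

B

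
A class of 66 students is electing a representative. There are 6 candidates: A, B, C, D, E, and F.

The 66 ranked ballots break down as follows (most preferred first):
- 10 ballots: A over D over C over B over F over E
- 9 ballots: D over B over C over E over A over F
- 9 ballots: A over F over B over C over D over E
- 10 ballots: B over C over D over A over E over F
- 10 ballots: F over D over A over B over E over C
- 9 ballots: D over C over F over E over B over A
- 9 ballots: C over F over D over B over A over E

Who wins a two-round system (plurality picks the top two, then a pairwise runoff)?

D

Round 1 first-place votes: A 19, B 10, C 9, D 18, E 0, F 10. A and D advance.
Runoff: A is ranked above D on 19 ballots, D above A on 47.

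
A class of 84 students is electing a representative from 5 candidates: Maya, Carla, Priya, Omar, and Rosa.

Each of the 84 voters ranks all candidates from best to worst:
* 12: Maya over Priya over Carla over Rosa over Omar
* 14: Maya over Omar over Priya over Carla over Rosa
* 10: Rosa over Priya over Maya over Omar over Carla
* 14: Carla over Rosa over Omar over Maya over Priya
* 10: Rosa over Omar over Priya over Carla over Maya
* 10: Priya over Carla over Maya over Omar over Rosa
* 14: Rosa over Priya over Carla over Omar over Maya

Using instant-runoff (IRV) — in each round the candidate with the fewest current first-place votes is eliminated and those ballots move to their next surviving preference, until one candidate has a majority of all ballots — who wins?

Round 1: Maya 26, Carla 14, Priya 10, Omar 0, Rosa 34. Omar eliminated.
Round 2: Maya 26, Carla 14, Priya 10, Rosa 34. Priya eliminated.
Round 3: Maya 26, Carla 24, Rosa 34. Carla eliminated.
Round 4: Maya 36, Rosa 48. Rosa has a majority (≥43).

Rosa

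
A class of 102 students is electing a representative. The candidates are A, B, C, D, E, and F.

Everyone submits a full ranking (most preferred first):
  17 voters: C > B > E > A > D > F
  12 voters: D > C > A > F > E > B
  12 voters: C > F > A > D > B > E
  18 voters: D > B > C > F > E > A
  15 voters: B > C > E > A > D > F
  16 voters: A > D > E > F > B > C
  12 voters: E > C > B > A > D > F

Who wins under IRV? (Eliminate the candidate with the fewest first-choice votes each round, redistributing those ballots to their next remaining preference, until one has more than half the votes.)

Round 1: A 16, B 15, C 29, D 30, E 12, F 0. F eliminated.
Round 2: A 16, B 15, C 29, D 30, E 12. E eliminated.
Round 3: A 16, B 15, C 41, D 30. B eliminated.
Round 4: A 16, C 56, D 30. C has a majority (≥52).

C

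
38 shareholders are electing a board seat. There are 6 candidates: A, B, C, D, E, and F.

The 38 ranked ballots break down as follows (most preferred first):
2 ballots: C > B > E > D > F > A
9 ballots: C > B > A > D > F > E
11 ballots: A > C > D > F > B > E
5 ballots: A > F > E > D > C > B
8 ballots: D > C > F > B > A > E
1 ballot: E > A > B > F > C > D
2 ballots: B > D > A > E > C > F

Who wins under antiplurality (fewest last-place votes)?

Last-place votes: A 2, B 5, C 0, D 1, E 28, F 2.

C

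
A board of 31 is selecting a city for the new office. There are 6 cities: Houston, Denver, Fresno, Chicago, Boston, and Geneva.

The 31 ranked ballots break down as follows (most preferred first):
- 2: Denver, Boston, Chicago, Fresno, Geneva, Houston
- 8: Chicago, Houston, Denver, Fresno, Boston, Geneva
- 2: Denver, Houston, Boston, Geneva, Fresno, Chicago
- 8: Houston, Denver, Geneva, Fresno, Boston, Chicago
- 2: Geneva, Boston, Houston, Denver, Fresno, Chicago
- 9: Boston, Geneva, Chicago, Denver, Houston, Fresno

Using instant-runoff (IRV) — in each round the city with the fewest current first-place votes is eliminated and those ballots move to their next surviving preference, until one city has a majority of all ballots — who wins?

Round 1: Houston 8, Denver 4, Fresno 0, Chicago 8, Boston 9, Geneva 2. Fresno eliminated.
Round 2: Houston 8, Denver 4, Chicago 8, Boston 9, Geneva 2. Geneva eliminated.
Round 3: Houston 8, Denver 4, Chicago 8, Boston 11. Denver eliminated.
Round 4: Houston 10, Chicago 8, Boston 13. Chicago eliminated.
Round 5: Houston 18, Boston 13. Houston has a majority (≥16).

Houston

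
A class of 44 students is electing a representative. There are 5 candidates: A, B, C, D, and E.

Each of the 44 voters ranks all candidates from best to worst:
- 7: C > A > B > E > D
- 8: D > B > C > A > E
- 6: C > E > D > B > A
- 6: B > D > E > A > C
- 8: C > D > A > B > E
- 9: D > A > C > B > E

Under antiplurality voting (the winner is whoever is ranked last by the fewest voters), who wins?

Last-place votes: A 6, B 0, C 6, D 7, E 25.

B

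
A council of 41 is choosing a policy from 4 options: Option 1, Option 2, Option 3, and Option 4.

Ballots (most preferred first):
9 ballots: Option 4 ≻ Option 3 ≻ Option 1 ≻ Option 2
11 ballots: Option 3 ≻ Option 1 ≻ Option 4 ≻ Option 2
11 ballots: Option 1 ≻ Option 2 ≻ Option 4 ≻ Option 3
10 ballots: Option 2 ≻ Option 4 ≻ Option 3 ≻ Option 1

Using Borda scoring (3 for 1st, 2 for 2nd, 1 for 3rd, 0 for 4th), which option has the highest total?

Option 4

Option 1: 9×1 + 11×2 + 11×3 + 10×0 = 64
Option 2: 9×0 + 11×0 + 11×2 + 10×3 = 52
Option 3: 9×2 + 11×3 + 11×0 + 10×1 = 61
Option 4: 9×3 + 11×1 + 11×1 + 10×2 = 69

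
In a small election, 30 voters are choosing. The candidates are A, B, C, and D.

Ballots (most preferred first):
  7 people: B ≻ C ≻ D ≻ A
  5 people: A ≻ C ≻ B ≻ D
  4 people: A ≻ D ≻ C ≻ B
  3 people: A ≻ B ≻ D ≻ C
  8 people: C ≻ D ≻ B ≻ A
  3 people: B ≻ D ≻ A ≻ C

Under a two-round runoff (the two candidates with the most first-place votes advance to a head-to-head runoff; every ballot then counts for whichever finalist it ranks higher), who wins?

Round 1 first-place votes: A 12, B 10, C 8, D 0. A and B advance.
Runoff: A is ranked above B on 12 ballots, B above A on 18.

B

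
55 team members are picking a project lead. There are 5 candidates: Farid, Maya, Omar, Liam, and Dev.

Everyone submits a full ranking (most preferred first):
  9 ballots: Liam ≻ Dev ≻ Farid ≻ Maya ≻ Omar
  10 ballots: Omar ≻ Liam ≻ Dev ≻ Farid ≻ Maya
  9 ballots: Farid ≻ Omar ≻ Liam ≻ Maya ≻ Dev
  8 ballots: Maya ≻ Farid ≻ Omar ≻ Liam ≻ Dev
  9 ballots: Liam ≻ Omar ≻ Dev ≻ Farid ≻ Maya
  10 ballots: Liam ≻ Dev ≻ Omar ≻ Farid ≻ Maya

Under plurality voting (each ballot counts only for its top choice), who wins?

Liam

First-place votes: Farid 9, Maya 8, Omar 10, Liam 28, Dev 0.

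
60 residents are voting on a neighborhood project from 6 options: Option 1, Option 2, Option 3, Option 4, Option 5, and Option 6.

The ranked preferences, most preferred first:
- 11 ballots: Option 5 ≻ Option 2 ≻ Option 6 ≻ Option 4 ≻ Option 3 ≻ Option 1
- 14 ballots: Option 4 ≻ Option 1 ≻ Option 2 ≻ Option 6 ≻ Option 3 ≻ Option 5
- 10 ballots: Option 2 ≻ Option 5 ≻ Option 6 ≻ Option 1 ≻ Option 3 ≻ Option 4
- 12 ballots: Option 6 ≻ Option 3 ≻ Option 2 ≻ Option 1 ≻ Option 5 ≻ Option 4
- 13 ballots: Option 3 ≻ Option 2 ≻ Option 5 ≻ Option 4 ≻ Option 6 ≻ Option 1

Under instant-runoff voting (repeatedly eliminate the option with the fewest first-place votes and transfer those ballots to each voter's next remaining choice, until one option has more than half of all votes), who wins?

Option 3

Round 1: Option 1 0, Option 2 10, Option 3 13, Option 4 14, Option 5 11, Option 6 12. Option 1 eliminated.
Round 2: Option 2 10, Option 3 13, Option 4 14, Option 5 11, Option 6 12. Option 2 eliminated.
Round 3: Option 3 13, Option 4 14, Option 5 21, Option 6 12. Option 6 eliminated.
Round 4: Option 3 25, Option 4 14, Option 5 21. Option 4 eliminated.
Round 5: Option 3 39, Option 5 21. Option 3 has a majority (≥31).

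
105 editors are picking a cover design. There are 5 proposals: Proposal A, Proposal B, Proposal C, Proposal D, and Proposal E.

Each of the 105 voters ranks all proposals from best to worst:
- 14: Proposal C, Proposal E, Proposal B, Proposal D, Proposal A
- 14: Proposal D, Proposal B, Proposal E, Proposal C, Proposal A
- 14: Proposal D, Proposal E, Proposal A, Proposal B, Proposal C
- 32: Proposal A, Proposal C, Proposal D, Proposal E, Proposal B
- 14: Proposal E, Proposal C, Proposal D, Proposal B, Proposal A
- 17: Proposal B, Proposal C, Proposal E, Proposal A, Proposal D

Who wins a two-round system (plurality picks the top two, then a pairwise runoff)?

Proposal D

Round 1 first-place votes: Proposal A 32, Proposal B 17, Proposal C 14, Proposal D 28, Proposal E 14. Proposal A and Proposal D advance.
Runoff: Proposal A is ranked above Proposal D on 49 ballots, Proposal D above Proposal A on 56.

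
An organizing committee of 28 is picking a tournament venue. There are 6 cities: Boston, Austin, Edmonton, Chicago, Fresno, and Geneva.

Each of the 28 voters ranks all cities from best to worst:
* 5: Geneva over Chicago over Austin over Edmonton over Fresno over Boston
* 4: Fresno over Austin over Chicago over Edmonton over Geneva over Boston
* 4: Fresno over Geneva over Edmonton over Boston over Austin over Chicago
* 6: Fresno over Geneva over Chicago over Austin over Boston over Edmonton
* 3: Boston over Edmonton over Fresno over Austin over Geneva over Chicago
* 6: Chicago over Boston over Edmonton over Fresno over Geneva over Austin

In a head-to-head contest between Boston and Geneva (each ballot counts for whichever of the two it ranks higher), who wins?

Geneva

Boston is ranked above Geneva on 9 ballots; Geneva above Boston on 19.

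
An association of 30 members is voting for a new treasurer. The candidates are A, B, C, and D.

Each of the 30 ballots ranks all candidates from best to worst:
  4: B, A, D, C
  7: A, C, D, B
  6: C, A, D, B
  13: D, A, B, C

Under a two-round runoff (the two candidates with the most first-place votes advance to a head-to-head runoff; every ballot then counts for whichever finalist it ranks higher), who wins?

Round 1 first-place votes: A 7, B 4, C 6, D 13. D and A advance.
Runoff: D is ranked above A on 13 ballots, A above D on 17.

A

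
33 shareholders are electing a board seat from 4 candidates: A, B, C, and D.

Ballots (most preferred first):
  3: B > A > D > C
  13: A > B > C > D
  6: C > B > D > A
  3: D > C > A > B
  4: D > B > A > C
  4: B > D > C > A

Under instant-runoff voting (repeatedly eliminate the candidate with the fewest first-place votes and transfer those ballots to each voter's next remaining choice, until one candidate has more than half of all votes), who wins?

B

Round 1: A 13, B 7, C 6, D 7. C eliminated.
Round 2: A 13, B 13, D 7. D eliminated.
Round 3: A 16, B 17. B has a majority (≥17).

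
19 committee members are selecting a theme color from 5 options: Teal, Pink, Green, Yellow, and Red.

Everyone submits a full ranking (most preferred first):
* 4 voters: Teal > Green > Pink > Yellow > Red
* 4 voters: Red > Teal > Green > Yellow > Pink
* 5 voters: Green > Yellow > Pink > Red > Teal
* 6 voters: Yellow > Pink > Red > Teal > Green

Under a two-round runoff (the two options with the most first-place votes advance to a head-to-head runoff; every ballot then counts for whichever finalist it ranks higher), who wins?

Round 1 first-place votes: Teal 4, Pink 0, Green 5, Yellow 6, Red 4. Yellow and Green advance.
Runoff: Yellow is ranked above Green on 6 ballots, Green above Yellow on 13.

Green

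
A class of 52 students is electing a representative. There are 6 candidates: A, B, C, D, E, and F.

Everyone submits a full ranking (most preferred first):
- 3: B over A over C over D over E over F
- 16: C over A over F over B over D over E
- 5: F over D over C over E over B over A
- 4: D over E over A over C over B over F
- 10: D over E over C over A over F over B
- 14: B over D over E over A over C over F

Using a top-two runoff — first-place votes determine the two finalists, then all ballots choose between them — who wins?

C

Round 1 first-place votes: A 0, B 17, C 16, D 14, E 0, F 5. B and C advance.
Runoff: B is ranked above C on 17 ballots, C above B on 35.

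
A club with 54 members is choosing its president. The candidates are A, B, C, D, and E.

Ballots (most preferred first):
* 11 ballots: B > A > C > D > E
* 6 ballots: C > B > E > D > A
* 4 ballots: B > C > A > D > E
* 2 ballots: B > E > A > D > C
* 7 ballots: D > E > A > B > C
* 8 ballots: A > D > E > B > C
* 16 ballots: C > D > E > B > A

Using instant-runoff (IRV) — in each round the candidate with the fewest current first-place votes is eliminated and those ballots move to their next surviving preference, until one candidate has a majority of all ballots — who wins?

B

Round 1: A 8, B 17, C 22, D 7, E 0. E eliminated.
Round 2: A 8, B 17, C 22, D 7. D eliminated.
Round 3: A 15, B 17, C 22. A eliminated.
Round 4: B 32, C 22. B has a majority (≥28).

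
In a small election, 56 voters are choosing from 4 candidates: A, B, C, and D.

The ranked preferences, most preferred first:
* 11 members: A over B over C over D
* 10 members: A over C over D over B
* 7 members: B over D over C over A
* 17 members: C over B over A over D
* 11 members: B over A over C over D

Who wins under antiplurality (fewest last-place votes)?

Last-place votes: A 7, B 10, C 0, D 39.

C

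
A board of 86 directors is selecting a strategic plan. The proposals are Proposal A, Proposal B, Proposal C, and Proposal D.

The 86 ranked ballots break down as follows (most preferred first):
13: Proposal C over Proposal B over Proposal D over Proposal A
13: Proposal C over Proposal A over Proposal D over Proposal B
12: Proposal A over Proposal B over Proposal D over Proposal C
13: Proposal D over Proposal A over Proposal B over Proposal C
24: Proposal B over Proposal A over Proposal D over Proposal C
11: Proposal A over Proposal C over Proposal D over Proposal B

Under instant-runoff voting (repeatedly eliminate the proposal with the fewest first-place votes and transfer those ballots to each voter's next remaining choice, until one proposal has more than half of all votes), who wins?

Proposal A

Round 1: Proposal A 23, Proposal B 24, Proposal C 26, Proposal D 13. Proposal D eliminated.
Round 2: Proposal A 36, Proposal B 24, Proposal C 26. Proposal B eliminated.
Round 3: Proposal A 60, Proposal C 26. Proposal A has a majority (≥44).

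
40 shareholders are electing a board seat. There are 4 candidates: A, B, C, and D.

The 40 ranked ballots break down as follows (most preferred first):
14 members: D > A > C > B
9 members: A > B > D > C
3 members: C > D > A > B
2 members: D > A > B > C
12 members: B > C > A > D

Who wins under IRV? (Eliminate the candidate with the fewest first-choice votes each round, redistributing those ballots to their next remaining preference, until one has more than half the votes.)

Round 1: A 9, B 12, C 3, D 16. C eliminated.
Round 2: A 9, B 12, D 19. A eliminated.
Round 3: B 21, D 19. B has a majority (≥21).

B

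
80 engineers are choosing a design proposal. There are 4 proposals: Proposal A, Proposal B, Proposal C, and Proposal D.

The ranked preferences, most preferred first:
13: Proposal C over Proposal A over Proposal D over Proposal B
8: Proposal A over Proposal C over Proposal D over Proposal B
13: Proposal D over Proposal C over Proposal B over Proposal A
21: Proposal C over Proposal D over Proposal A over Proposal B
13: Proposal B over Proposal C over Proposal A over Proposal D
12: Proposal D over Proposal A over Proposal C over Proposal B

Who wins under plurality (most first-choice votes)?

First-place votes: Proposal A 8, Proposal B 13, Proposal C 34, Proposal D 25.

Proposal C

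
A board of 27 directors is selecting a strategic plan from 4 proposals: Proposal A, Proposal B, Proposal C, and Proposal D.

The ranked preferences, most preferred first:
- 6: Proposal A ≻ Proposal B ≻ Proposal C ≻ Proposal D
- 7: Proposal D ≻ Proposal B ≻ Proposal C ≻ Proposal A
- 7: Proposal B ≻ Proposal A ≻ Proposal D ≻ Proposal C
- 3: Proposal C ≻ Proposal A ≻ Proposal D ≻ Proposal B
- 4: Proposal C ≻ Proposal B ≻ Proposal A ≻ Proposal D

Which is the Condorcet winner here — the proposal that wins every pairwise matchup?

Proposal B vs Proposal A: 18–9
Proposal B vs Proposal C: 20–7
Proposal B vs Proposal D: 17–10
Proposal B beats every other proposal.

Proposal B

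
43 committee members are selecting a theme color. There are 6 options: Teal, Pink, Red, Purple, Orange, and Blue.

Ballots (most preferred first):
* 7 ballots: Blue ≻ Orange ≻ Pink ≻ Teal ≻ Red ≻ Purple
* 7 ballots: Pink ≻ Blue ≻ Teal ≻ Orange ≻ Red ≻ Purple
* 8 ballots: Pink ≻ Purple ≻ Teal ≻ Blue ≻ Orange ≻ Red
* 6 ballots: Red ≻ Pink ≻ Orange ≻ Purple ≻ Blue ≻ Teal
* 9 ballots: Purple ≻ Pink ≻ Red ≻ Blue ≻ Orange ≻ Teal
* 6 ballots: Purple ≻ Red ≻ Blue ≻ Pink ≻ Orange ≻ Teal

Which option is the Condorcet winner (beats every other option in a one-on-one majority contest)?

Pink vs Teal: 43–0
Pink vs Red: 31–12
Pink vs Purple: 28–15
Pink vs Orange: 36–7
Pink vs Blue: 30–13
Pink beats every other option.

Pink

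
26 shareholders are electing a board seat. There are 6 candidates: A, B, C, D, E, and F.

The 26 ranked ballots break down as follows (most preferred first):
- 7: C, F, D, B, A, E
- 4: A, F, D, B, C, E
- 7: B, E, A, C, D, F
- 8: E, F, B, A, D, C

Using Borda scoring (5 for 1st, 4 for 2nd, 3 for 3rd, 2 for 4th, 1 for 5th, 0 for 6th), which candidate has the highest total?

A: 7×1 + 4×5 + 7×3 + 8×2 = 64
B: 7×2 + 4×2 + 7×5 + 8×3 = 81
C: 7×5 + 4×1 + 7×2 + 8×0 = 53
D: 7×3 + 4×3 + 7×1 + 8×1 = 48
E: 7×0 + 4×0 + 7×4 + 8×5 = 68
F: 7×4 + 4×4 + 7×0 + 8×4 = 76

B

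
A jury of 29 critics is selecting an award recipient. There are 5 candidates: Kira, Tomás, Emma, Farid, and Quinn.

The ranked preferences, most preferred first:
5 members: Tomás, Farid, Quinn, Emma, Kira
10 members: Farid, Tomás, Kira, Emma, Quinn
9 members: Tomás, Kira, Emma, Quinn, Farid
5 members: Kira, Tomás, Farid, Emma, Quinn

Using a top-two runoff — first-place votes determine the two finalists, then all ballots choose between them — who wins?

Round 1 first-place votes: Kira 5, Tomás 14, Emma 0, Farid 10, Quinn 0. Tomás and Farid advance.
Runoff: Tomás is ranked above Farid on 19 ballots, Farid above Tomás on 10.

Tomás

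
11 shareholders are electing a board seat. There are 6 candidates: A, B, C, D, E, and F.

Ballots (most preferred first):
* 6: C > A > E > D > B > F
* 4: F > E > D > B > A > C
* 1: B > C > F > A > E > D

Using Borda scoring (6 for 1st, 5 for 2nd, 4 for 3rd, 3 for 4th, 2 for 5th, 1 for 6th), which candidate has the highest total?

A: 6×5 + 4×2 + 1×3 = 41
B: 6×2 + 4×3 + 1×6 = 30
C: 6×6 + 4×1 + 1×5 = 45
D: 6×3 + 4×4 + 1×1 = 35
E: 6×4 + 4×5 + 1×2 = 46
F: 6×1 + 4×6 + 1×4 = 34

E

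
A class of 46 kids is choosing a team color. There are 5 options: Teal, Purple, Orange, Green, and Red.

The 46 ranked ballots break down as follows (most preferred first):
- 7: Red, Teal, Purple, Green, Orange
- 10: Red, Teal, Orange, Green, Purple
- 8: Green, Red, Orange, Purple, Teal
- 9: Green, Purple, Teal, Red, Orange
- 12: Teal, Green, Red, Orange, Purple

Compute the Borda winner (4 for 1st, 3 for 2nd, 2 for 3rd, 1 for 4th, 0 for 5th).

Teal: 7×3 + 10×3 + 8×0 + 9×2 + 12×4 = 117
Purple: 7×2 + 10×0 + 8×1 + 9×3 + 12×0 = 49
Orange: 7×0 + 10×2 + 8×2 + 9×0 + 12×1 = 48
Green: 7×1 + 10×1 + 8×4 + 9×4 + 12×3 = 121
Red: 7×4 + 10×4 + 8×3 + 9×1 + 12×2 = 125

Red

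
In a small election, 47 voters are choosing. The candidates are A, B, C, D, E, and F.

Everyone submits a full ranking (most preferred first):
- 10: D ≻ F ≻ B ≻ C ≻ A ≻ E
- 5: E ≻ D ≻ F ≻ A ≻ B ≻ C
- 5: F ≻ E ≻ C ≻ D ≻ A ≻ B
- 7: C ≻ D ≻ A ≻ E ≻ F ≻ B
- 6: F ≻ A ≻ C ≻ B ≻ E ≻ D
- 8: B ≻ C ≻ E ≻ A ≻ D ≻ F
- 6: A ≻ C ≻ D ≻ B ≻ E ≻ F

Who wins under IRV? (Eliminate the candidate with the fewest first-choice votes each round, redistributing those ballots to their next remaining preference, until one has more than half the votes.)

C

Round 1: A 6, B 8, C 7, D 10, E 5, F 11. E eliminated.
Round 2: A 6, B 8, C 7, D 15, F 11. A eliminated.
Round 3: B 8, C 13, D 15, F 11. B eliminated.
Round 4: C 21, D 15, F 11. F eliminated.
Round 5: C 32, D 15. C has a majority (≥24).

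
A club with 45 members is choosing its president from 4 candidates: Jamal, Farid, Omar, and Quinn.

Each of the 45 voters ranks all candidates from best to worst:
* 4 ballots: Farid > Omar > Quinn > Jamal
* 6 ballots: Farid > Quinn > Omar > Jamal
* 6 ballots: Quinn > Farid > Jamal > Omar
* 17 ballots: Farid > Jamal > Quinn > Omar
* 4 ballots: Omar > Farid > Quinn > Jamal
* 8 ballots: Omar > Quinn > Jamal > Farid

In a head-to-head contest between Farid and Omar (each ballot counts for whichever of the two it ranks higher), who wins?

Farid is ranked above Omar on 33 ballots; Omar above Farid on 12.

Farid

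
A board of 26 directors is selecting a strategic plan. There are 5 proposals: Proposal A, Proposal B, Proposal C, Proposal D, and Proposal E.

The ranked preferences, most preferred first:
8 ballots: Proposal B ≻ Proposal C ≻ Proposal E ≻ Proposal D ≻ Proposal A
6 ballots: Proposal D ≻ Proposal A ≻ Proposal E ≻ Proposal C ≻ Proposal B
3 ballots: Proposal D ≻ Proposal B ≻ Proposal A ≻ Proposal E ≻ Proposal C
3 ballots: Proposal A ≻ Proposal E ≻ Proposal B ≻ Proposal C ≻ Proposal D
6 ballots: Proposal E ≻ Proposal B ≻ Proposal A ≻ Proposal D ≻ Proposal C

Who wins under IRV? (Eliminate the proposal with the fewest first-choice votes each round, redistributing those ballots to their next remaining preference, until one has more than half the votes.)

Round 1: Proposal A 3, Proposal B 8, Proposal C 0, Proposal D 9, Proposal E 6. Proposal C eliminated.
Round 2: Proposal A 3, Proposal B 8, Proposal D 9, Proposal E 6. Proposal A eliminated.
Round 3: Proposal B 8, Proposal D 9, Proposal E 9. Proposal B eliminated.
Round 4: Proposal D 9, Proposal E 17. Proposal E has a majority (≥14).

Proposal E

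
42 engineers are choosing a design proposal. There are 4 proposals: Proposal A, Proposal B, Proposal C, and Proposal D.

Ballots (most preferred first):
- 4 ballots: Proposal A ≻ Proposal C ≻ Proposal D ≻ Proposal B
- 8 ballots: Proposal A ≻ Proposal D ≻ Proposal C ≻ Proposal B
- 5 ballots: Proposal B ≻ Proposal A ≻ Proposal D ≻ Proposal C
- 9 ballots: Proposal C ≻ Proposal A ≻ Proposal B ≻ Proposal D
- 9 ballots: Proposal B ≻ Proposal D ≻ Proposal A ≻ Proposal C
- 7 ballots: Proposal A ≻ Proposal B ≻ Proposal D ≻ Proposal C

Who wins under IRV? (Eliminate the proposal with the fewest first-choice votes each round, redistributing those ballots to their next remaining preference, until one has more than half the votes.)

Proposal A

Round 1: Proposal A 19, Proposal B 14, Proposal C 9, Proposal D 0. Proposal D eliminated.
Round 2: Proposal A 19, Proposal B 14, Proposal C 9. Proposal C eliminated.
Round 3: Proposal A 28, Proposal B 14. Proposal A has a majority (≥22).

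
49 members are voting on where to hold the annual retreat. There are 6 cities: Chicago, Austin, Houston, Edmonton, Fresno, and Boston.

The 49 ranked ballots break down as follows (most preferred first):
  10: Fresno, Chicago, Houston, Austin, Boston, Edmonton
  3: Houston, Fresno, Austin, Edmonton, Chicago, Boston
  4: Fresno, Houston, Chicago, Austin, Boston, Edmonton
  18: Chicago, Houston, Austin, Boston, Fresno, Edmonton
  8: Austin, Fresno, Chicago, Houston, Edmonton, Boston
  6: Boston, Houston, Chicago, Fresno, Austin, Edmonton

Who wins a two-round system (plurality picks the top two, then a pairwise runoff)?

Fresno

Round 1 first-place votes: Chicago 18, Austin 8, Houston 3, Edmonton 0, Fresno 14, Boston 6. Chicago and Fresno advance.
Runoff: Chicago is ranked above Fresno on 24 ballots, Fresno above Chicago on 25.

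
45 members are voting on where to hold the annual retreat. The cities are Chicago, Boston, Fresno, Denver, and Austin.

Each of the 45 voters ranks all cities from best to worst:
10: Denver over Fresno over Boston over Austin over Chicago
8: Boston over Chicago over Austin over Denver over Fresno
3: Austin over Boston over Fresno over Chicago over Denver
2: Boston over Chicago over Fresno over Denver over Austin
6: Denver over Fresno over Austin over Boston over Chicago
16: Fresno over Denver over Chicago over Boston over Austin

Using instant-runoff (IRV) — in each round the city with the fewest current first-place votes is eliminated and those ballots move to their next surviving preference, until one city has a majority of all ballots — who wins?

Round 1: Chicago 0, Boston 10, Fresno 16, Denver 16, Austin 3. Chicago eliminated.
Round 2: Boston 10, Fresno 16, Denver 16, Austin 3. Austin eliminated.
Round 3: Boston 13, Fresno 16, Denver 16. Boston eliminated.
Round 4: Fresno 21, Denver 24. Denver has a majority (≥23).

Denver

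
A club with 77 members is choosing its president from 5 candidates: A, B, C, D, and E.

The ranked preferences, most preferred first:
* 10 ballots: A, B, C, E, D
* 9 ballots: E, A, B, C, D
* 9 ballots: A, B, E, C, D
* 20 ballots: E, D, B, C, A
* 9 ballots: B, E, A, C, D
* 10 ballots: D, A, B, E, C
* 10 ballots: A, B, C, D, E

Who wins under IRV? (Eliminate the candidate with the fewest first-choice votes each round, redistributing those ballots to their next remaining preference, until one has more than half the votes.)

A

Round 1: A 29, B 9, C 0, D 10, E 29. C eliminated.
Round 2: A 29, B 9, D 10, E 29. B eliminated.
Round 3: A 29, D 10, E 38. D eliminated.
Round 4: A 39, E 38. A has a majority (≥39).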